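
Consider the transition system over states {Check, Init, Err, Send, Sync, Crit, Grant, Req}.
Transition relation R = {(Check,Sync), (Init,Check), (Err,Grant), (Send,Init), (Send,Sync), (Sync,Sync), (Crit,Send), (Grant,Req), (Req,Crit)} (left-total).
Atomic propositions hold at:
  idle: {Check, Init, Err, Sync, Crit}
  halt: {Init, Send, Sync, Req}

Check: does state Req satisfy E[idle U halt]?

Yes

E[idle U halt]: least fixpoint, start Z0 = Sat(halt) = {Init, Send, Sync, Req}, add states in Sat(idle) with some successor in Z. Z1 = {Check, Init, Send, Sync, Crit, Req}; fixed.
Sat(E[idle U halt]) = {Check, Init, Send, Sync, Crit, Req}
Req ∈ Sat(E[idle U halt]) = {Check, Init, Send, Sync, Crit, Req}, so the formula holds at Req.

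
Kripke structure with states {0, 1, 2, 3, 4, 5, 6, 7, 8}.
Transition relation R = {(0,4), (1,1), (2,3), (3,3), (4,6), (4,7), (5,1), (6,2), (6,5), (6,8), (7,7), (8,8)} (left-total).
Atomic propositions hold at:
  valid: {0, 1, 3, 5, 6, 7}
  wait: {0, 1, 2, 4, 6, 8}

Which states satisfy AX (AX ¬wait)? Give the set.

Sat(¬wait) = {3, 5, 7}
Sat(AX ¬wait) = {s : every successor in {3, 5, 7}} = {2, 3, 7}
Sat(AX (AX ¬wait)) = {s : every successor in {2, 3, 7}} = {2, 3, 7}

{2, 3, 7}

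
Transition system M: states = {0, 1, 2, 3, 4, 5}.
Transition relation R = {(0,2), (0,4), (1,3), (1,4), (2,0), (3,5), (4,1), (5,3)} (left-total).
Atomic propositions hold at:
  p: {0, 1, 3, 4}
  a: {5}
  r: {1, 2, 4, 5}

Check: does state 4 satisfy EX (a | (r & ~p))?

Sat(~p) = {2, 5}
Sat(r & ~p) = {2, 5}
Sat(a | (r & ~p)) = {2, 5}
Sat(EX (a | (r & ~p))) = {s : some successor in {2, 5}} = {0, 3}
4 ∉ Sat(EX (a | (r & ~p))) = {0, 3}, so the formula does not hold at 4.

No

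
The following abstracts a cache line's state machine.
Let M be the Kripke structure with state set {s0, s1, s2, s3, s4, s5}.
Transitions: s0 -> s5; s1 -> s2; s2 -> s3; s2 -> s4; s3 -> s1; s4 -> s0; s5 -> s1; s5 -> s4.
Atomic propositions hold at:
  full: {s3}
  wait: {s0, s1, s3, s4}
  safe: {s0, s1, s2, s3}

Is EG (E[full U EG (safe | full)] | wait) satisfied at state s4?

Sat(safe | full) = {s0, s1, s2, s3}
EG (safe | full): greatest fixpoint, start Z0 = {s0, s1, s2, s3}, keep only states in Sat with some successor in Z. Z1 = {s1, s2, s3}; fixed.
Sat(EG (safe | full)) = {s1, s2, s3}
E[full U EG (safe | full)]: least fixpoint, start Z0 = Sat(EG (safe | full)) = {s1, s2, s3}, add states in Sat(full) with some successor in Z. Already a fixed point.
Sat(E[full U EG (safe | full)]) = {s1, s2, s3}
Sat(E[full U EG (safe | full)] | wait) = {s0, s1, s2, s3, s4}
EG (E[full U EG (safe | full)] | wait): greatest fixpoint, start Z0 = {s0, s1, s2, s3, s4}, keep only states in Sat with some successor in Z. Z1 = {s1, s2, s3, s4}; Z2 = {s1, s2, s3}; fixed.
Sat(EG (E[full U EG (safe | full)] | wait)) = {s1, s2, s3}
s4 ∉ Sat(EG (E[full U EG (safe | full)] | wait)) = {s1, s2, s3}, so the formula does not hold at s4.

No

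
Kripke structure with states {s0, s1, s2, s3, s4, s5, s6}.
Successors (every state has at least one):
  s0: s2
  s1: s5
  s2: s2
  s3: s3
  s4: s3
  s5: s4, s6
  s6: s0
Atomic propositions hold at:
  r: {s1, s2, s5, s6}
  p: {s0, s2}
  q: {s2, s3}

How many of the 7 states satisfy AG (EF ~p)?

2

Sat(~p) = {s1, s3, s4, s5, s6}
EF ~p: least fixpoint, start Z0 = {s1, s3, s4, s5, s6}, add states with some successor in Z. Already a fixed point.
Sat(EF ~p) = {s1, s3, s4, s5, s6}
AG (EF ~p): greatest fixpoint, start Z0 = {s1, s3, s4, s5, s6}, keep only states in Sat with every successor in Z. Z1 = {s1, s3, s4, s5}; Z2 = {s1, s3, s4}; Z3 = {s3, s4}; fixed.
Sat(AG (EF ~p)) = {s3, s4}
|Sat(AG (EF ~p))| = |{s3, s4}| = 2.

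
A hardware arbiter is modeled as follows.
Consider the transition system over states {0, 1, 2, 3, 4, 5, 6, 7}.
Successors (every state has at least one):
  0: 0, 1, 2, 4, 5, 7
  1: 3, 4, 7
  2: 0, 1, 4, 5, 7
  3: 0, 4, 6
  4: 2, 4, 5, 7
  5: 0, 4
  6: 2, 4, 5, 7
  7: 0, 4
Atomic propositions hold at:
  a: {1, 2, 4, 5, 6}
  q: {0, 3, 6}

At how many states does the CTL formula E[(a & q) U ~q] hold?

6

Sat(a & q) = {6}
Sat(~q) = {1, 2, 4, 5, 7}
E[(a & q) U ~q]: least fixpoint, start Z0 = Sat(~q) = {1, 2, 4, 5, 7}, add states in Sat(a & q) with some successor in Z. Z1 = {1, 2, 4, 5, 6, 7}; fixed.
Sat(E[(a & q) U ~q]) = {1, 2, 4, 5, 6, 7}
|Sat(E[(a & q) U ~q])| = |{1, 2, 4, 5, 6, 7}| = 6.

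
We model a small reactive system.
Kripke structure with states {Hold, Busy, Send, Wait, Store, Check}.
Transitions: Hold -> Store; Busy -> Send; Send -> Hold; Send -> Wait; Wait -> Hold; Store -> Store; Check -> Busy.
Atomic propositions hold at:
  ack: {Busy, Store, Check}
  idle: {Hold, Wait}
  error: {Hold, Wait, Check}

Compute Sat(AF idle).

{Hold, Busy, Send, Wait, Check}

AF idle: least fixpoint, start Z0 = {Hold, Wait}, add states with every successor in Z. Z1 = {Hold, Send, Wait}; Z2 = {Hold, Busy, Send, Wait}; Z3 = {Hold, Busy, Send, Wait, Check}; fixed.
Sat(AF idle) = {Hold, Busy, Send, Wait, Check}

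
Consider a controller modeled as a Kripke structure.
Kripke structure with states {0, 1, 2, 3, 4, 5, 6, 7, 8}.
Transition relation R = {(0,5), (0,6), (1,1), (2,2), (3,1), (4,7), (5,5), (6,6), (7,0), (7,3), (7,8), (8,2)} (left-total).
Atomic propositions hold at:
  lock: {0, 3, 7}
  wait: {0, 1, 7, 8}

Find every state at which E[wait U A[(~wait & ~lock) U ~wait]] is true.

{0, 2, 3, 4, 5, 6, 7, 8}

Sat(~wait) = {2, 3, 4, 5, 6}
Sat(~lock) = {1, 2, 4, 5, 6, 8}
Sat(~wait & ~lock) = {2, 4, 5, 6}
A[(~wait & ~lock) U ~wait]: least fixpoint, start Z0 = Sat(~wait) = {2, 3, 4, 5, 6}, add states in Sat(~wait & ~lock) with every successor in Z. Already a fixed point.
Sat(A[(~wait & ~lock) U ~wait]) = {2, 3, 4, 5, 6}
E[wait U A[(~wait & ~lock) U ~wait]]: least fixpoint, start Z0 = Sat(A[(~wait & ~lock) U ~wait]) = {2, 3, 4, 5, 6}, add states in Sat(wait) with some successor in Z. Z1 = {0, 2, 3, 4, 5, 6, 7, 8}; fixed.
Sat(E[wait U A[(~wait & ~lock) U ~wait]]) = {0, 2, 3, 4, 5, 6, 7, 8}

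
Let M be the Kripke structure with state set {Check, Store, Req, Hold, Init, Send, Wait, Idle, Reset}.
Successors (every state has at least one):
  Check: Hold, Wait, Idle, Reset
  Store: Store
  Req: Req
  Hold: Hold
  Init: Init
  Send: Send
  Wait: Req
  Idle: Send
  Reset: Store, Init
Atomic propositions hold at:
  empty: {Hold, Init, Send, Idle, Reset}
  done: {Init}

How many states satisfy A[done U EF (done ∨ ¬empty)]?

6

Sat(¬empty) = {Check, Store, Req, Wait}
Sat(done ∨ ¬empty) = {Check, Store, Req, Init, Wait}
EF (done ∨ ¬empty): least fixpoint, start Z0 = {Check, Store, Req, Init, Wait}, add states with some successor in Z. Z1 = {Check, Store, Req, Init, Wait, Reset}; fixed.
Sat(EF (done ∨ ¬empty)) = {Check, Store, Req, Init, Wait, Reset}
A[done U EF (done ∨ ¬empty)]: least fixpoint, start Z0 = Sat(EF (done ∨ ¬empty)) = {Check, Store, Req, Init, Wait, Reset}, add states in Sat(done) with every successor in Z. Already a fixed point.
Sat(A[done U EF (done ∨ ¬empty)]) = {Check, Store, Req, Init, Wait, Reset}
|Sat(A[done U EF (done ∨ ¬empty)])| = |{Check, Store, Req, Init, Wait, Reset}| = 6.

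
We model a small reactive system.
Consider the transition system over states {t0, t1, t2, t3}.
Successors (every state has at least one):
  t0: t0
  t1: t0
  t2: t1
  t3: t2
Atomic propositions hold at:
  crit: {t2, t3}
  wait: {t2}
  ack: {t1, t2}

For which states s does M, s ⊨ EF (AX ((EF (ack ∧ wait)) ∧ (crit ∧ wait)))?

Sat(ack ∧ wait) = {t2}
EF (ack ∧ wait): least fixpoint, start Z0 = {t2}, add states with some successor in Z. Z1 = {t2, t3}; fixed.
Sat(EF (ack ∧ wait)) = {t2, t3}
Sat(crit ∧ wait) = {t2}
Sat((EF (ack ∧ wait)) ∧ (crit ∧ wait)) = {t2}
Sat(AX ((EF (ack ∧ wait)) ∧ (crit ∧ wait))) = {s : every successor in {t2}} = {t3}
EF (AX ((EF (ack ∧ wait)) ∧ (crit ∧ wait))): least fixpoint, start Z0 = {t3}, add states with some successor in Z. Already a fixed point.
Sat(EF (AX ((EF (ack ∧ wait)) ∧ (crit ∧ wait)))) = {t3}

{t3}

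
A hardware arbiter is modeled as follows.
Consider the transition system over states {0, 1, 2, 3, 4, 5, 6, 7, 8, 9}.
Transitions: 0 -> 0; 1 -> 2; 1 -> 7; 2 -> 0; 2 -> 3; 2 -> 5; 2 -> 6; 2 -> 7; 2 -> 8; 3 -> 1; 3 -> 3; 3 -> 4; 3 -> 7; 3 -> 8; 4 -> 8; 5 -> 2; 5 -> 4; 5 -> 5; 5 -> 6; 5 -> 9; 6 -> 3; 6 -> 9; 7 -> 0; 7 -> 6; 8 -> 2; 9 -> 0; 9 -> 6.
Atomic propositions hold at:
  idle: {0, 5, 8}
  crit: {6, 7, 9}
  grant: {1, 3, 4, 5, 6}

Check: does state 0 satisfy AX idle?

Sat(AX idle) = {s : every successor in {0, 5, 8}} = {0, 4}
0 ∈ Sat(AX idle) = {0, 4}, so the formula holds at 0.

Yes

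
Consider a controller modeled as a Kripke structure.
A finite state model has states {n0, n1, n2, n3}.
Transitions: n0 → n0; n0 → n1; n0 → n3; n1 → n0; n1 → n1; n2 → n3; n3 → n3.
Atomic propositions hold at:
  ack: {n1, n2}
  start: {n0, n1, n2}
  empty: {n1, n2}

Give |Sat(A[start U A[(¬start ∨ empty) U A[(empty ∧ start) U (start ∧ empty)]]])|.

2

Sat(¬start) = {n3}
Sat(¬start ∨ empty) = {n1, n2, n3}
Sat(empty ∧ start) = {n1, n2}
Sat(start ∧ empty) = {n1, n2}
A[(empty ∧ start) U (start ∧ empty)]: least fixpoint, start Z0 = Sat((start ∧ empty)) = {n1, n2}, add states in Sat(empty ∧ start) with every successor in Z. Already a fixed point.
Sat(A[(empty ∧ start) U (start ∧ empty)]) = {n1, n2}
A[(¬start ∨ empty) U A[(empty ∧ start) U (start ∧ empty)]]: least fixpoint, start Z0 = Sat(A[(empty ∧ start) U (start ∧ empty)]) = {n1, n2}, add states in Sat(¬start ∨ empty) with every successor in Z. Already a fixed point.
Sat(A[(¬start ∨ empty) U A[(empty ∧ start) U (start ∧ empty)]]) = {n1, n2}
A[start U A[(¬start ∨ empty) U A[(empty ∧ start) U (start ∧ empty)]]]: least fixpoint, start Z0 = Sat(A[(¬start ∨ empty) U A[(empty ∧ start) U (start ∧ empty)]]) = {n1, n2}, add states in Sat(start) with every successor in Z. Already a fixed point.
Sat(A[start U A[(¬start ∨ empty) U A[(empty ∧ start) U (start ∧ empty)]]]) = {n1, n2}
|Sat(A[start U A[(¬start ∨ empty) U A[(empty ∧ start) U (start ∧ empty)]]])| = |{n1, n2}| = 2.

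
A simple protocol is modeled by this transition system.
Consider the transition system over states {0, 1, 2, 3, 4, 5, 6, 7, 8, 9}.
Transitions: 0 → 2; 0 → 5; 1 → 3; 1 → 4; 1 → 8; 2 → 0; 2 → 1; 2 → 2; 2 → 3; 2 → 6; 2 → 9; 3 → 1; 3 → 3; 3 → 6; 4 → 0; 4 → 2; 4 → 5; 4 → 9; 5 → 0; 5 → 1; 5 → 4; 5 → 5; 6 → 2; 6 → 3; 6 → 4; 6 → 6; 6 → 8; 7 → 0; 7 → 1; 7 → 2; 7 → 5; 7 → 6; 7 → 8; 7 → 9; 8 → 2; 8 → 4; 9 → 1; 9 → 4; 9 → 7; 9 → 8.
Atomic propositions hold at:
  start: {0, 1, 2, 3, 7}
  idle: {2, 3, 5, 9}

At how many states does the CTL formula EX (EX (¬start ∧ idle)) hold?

Sat(¬start) = {4, 5, 6, 8, 9}
Sat(¬start ∧ idle) = {5, 9}
Sat(EX (¬start ∧ idle)) = {s : some successor in {5, 9}} = {0, 2, 4, 5, 7}
Sat(EX (EX (¬start ∧ idle))) = {s : some successor in {0, 2, 4, 5, 7}} = {0, 1, 2, 4, 5, 6, 7, 8, 9}
|Sat(EX (EX (¬start ∧ idle)))| = |{0, 1, 2, 4, 5, 6, 7, 8, 9}| = 9.

9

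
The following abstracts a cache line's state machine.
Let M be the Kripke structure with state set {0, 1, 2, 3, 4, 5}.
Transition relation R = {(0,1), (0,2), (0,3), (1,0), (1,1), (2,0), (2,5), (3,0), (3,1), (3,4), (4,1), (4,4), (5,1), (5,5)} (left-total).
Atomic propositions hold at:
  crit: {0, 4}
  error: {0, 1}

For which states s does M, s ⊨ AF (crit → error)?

Sat(crit → error) = {0, 1, 2, 3, 5}
AF (crit → error): least fixpoint, start Z0 = {0, 1, 2, 3, 5}, add states with every successor in Z. Already a fixed point.
Sat(AF (crit → error)) = {0, 1, 2, 3, 5}

{0, 1, 2, 3, 5}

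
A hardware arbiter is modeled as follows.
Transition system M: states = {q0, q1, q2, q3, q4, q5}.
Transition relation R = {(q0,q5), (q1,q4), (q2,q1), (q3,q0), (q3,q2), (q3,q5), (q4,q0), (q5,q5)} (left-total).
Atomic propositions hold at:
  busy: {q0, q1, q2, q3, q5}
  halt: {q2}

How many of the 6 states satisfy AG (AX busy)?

3

Sat(AX busy) = {s : every successor in {q0, q1, q2, q3, q5}} = {q0, q2, q3, q4, q5}
AG (AX busy): greatest fixpoint, start Z0 = {q0, q2, q3, q4, q5}, keep only states in Sat with every successor in Z. Z1 = {q0, q3, q4, q5}; Z2 = {q0, q4, q5}; fixed.
Sat(AG (AX busy)) = {q0, q4, q5}
|Sat(AG (AX busy))| = |{q0, q4, q5}| = 3.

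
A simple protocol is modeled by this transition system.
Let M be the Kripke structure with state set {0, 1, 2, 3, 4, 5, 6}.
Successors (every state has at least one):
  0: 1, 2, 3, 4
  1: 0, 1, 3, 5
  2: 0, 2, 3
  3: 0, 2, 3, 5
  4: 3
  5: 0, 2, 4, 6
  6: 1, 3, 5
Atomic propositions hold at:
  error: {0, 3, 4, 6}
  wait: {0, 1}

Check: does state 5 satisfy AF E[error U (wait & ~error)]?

No

Sat(~error) = {1, 2, 5}
Sat(wait & ~error) = {1}
E[error U (wait & ~error)]: least fixpoint, start Z0 = Sat((wait & ~error)) = {1}, add states in Sat(error) with some successor in Z. Z1 = {0, 1, 6}; Z2 = {0, 1, 3, 6}; Z3 = {0, 1, 3, 4, 6}; fixed.
Sat(E[error U (wait & ~error)]) = {0, 1, 3, 4, 6}
AF E[error U (wait & ~error)]: least fixpoint, start Z0 = {0, 1, 3, 4, 6}, add states with every successor in Z. Already a fixed point.
Sat(AF E[error U (wait & ~error)]) = {0, 1, 3, 4, 6}
5 ∉ Sat(AF E[error U (wait & ~error)]) = {0, 1, 3, 4, 6}, so the formula does not hold at 5.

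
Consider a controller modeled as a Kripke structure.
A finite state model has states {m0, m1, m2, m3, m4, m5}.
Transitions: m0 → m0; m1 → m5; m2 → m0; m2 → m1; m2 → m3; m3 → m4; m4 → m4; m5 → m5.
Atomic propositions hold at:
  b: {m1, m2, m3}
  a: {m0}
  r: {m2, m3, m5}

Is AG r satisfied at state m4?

AG r: greatest fixpoint, start Z0 = {m2, m3, m5}, keep only states in Sat with every successor in Z. Z1 = {m5}; fixed.
Sat(AG r) = {m5}
m4 ∉ Sat(AG r) = {m5}, so the formula does not hold at m4.

No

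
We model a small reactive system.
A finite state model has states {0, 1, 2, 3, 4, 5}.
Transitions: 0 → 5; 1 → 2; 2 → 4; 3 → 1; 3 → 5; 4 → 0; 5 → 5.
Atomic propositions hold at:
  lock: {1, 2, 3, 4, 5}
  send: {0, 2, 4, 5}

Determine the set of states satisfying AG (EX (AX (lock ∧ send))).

{0, 4, 5}

Sat(lock ∧ send) = {2, 4, 5}
Sat(AX (lock ∧ send)) = {s : every successor in {2, 4, 5}} = {0, 1, 2, 5}
Sat(EX (AX (lock ∧ send))) = {s : some successor in {0, 1, 2, 5}} = {0, 1, 3, 4, 5}
AG (EX (AX (lock ∧ send))): greatest fixpoint, start Z0 = {0, 1, 3, 4, 5}, keep only states in Sat with every successor in Z. Z1 = {0, 3, 4, 5}; Z2 = {0, 4, 5}; fixed.
Sat(AG (EX (AX (lock ∧ send)))) = {0, 4, 5}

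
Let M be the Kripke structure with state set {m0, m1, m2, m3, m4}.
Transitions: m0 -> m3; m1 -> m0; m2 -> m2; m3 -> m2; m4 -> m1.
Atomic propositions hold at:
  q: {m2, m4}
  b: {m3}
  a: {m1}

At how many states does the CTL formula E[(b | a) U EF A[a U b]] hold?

Sat(b | a) = {m1, m3}
A[a U b]: least fixpoint, start Z0 = Sat(b) = {m3}, add states in Sat(a) with every successor in Z. Already a fixed point.
Sat(A[a U b]) = {m3}
EF A[a U b]: least fixpoint, start Z0 = {m3}, add states with some successor in Z. Z1 = {m0, m3}; Z2 = {m0, m1, m3}; Z3 = {m0, m1, m3, m4}; fixed.
Sat(EF A[a U b]) = {m0, m1, m3, m4}
E[(b | a) U EF A[a U b]]: least fixpoint, start Z0 = Sat(EF A[a U b]) = {m0, m1, m3, m4}, add states in Sat(b | a) with some successor in Z. Already a fixed point.
Sat(E[(b | a) U EF A[a U b]]) = {m0, m1, m3, m4}
|Sat(E[(b | a) U EF A[a U b]])| = |{m0, m1, m3, m4}| = 4.

4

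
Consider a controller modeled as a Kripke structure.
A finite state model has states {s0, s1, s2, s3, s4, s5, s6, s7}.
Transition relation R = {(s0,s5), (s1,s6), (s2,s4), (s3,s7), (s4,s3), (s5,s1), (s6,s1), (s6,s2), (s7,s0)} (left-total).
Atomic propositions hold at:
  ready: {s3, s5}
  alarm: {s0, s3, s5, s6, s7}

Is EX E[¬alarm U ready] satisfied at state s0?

Yes

Sat(¬alarm) = {s1, s2, s4}
E[¬alarm U ready]: least fixpoint, start Z0 = Sat(ready) = {s3, s5}, add states in Sat(¬alarm) with some successor in Z. Z1 = {s3, s4, s5}; Z2 = {s2, s3, s4, s5}; fixed.
Sat(E[¬alarm U ready]) = {s2, s3, s4, s5}
Sat(EX E[¬alarm U ready]) = {s : some successor in {s2, s3, s4, s5}} = {s0, s2, s4, s6}
s0 ∈ Sat(EX E[¬alarm U ready]) = {s0, s2, s4, s6}, so the formula holds at s0.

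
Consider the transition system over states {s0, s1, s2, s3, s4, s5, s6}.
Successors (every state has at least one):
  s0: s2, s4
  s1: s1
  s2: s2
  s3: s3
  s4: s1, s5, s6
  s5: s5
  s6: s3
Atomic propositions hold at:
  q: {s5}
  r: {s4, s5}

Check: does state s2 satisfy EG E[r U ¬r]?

Sat(¬r) = {s0, s1, s2, s3, s6}
E[r U ¬r]: least fixpoint, start Z0 = Sat(¬r) = {s0, s1, s2, s3, s6}, add states in Sat(r) with some successor in Z. Z1 = {s0, s1, s2, s3, s4, s6}; fixed.
Sat(E[r U ¬r]) = {s0, s1, s2, s3, s4, s6}
EG E[r U ¬r]: greatest fixpoint, start Z0 = {s0, s1, s2, s3, s4, s6}, keep only states in Sat with some successor in Z. Already a fixed point.
Sat(EG E[r U ¬r]) = {s0, s1, s2, s3, s4, s6}
s2 ∈ Sat(EG E[r U ¬r]) = {s0, s1, s2, s3, s4, s6}, so the formula holds at s2.

Yes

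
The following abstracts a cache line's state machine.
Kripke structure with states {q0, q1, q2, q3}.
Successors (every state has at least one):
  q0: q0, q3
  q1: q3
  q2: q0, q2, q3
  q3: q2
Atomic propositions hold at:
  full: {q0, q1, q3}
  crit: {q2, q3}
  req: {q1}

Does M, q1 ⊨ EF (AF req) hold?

AF req: least fixpoint, start Z0 = {q1}, add states with every successor in Z. Already a fixed point.
Sat(AF req) = {q1}
EF (AF req): least fixpoint, start Z0 = {q1}, add states with some successor in Z. Already a fixed point.
Sat(EF (AF req)) = {q1}
q1 ∈ Sat(EF (AF req)) = {q1}, so the formula holds at q1.

Yes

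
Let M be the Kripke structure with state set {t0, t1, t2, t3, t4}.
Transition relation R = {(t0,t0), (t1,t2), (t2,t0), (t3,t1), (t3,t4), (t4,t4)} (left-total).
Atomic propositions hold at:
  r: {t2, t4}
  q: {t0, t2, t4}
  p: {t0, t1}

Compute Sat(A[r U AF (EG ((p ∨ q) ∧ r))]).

{t4}

Sat(p ∨ q) = {t0, t1, t2, t4}
Sat((p ∨ q) ∧ r) = {t2, t4}
EG ((p ∨ q) ∧ r): greatest fixpoint, start Z0 = {t2, t4}, keep only states in Sat with some successor in Z. Z1 = {t4}; fixed.
Sat(EG ((p ∨ q) ∧ r)) = {t4}
AF (EG ((p ∨ q) ∧ r)): least fixpoint, start Z0 = {t4}, add states with every successor in Z. Already a fixed point.
Sat(AF (EG ((p ∨ q) ∧ r))) = {t4}
A[r U AF (EG ((p ∨ q) ∧ r))]: least fixpoint, start Z0 = Sat(AF (EG ((p ∨ q) ∧ r))) = {t4}, add states in Sat(r) with every successor in Z. Already a fixed point.
Sat(A[r U AF (EG ((p ∨ q) ∧ r))]) = {t4}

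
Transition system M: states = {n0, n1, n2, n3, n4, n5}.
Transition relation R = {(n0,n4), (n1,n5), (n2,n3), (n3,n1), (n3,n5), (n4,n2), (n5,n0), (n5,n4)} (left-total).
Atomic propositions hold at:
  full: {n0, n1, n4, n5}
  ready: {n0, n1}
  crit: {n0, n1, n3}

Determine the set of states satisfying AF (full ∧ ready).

{n0, n1}

Sat(full ∧ ready) = {n0, n1}
AF (full ∧ ready): least fixpoint, start Z0 = {n0, n1}, add states with every successor in Z. Already a fixed point.
Sat(AF (full ∧ ready)) = {n0, n1}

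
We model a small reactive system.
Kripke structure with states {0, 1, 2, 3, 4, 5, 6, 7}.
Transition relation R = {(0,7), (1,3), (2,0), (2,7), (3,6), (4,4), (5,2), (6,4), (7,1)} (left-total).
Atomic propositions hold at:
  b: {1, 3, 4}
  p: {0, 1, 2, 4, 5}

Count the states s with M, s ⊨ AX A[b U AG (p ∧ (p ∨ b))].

Sat(p ∨ b) = {0, 1, 2, 3, 4, 5}
Sat(p ∧ (p ∨ b)) = {0, 1, 2, 4, 5}
AG (p ∧ (p ∨ b)): greatest fixpoint, start Z0 = {0, 1, 2, 4, 5}, keep only states in Sat with every successor in Z. Z1 = {4, 5}; Z2 = {4}; fixed.
Sat(AG (p ∧ (p ∨ b))) = {4}
A[b U AG (p ∧ (p ∨ b))]: least fixpoint, start Z0 = Sat(AG (p ∧ (p ∨ b))) = {4}, add states in Sat(b) with every successor in Z. Already a fixed point.
Sat(A[b U AG (p ∧ (p ∨ b))]) = {4}
Sat(AX A[b U AG (p ∧ (p ∨ b))]) = {s : every successor in {4}} = {4, 6}
|Sat(AX A[b U AG (p ∧ (p ∨ b))])| = |{4, 6}| = 2.

2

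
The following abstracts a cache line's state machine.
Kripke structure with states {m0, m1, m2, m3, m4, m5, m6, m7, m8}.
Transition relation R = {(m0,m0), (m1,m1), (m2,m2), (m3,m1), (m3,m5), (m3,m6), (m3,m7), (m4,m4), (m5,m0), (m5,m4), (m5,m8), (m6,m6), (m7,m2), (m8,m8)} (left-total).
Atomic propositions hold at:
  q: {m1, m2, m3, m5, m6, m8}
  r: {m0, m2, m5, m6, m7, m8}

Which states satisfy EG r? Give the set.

EG r: greatest fixpoint, start Z0 = {m0, m2, m5, m6, m7, m8}, keep only states in Sat with some successor in Z. Already a fixed point.
Sat(EG r) = {m0, m2, m5, m6, m7, m8}

{m0, m2, m5, m6, m7, m8}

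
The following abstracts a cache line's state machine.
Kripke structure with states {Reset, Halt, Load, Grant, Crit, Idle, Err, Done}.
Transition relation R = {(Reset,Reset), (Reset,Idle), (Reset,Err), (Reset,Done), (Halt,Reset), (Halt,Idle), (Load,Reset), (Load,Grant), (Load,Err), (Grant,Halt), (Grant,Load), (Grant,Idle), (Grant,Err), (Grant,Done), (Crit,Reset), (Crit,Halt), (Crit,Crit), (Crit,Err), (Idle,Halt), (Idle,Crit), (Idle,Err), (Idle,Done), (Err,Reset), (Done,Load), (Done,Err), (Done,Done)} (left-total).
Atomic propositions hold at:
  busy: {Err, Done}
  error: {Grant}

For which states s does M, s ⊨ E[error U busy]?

E[error U busy]: least fixpoint, start Z0 = Sat(busy) = {Err, Done}, add states in Sat(error) with some successor in Z. Z1 = {Grant, Err, Done}; fixed.
Sat(E[error U busy]) = {Grant, Err, Done}

{Grant, Err, Done}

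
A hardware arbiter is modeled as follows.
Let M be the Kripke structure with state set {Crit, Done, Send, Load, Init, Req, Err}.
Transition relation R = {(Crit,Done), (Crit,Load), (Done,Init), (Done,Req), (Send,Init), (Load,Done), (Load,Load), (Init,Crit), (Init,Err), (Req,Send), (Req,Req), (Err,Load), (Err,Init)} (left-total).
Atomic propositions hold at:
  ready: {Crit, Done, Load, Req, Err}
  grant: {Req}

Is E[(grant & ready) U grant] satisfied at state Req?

Yes

Sat(grant & ready) = {Req}
E[(grant & ready) U grant]: least fixpoint, start Z0 = Sat(grant) = {Req}, add states in Sat(grant & ready) with some successor in Z. Already a fixed point.
Sat(E[(grant & ready) U grant]) = {Req}
Req ∈ Sat(E[(grant & ready) U grant]) = {Req}, so the formula holds at Req.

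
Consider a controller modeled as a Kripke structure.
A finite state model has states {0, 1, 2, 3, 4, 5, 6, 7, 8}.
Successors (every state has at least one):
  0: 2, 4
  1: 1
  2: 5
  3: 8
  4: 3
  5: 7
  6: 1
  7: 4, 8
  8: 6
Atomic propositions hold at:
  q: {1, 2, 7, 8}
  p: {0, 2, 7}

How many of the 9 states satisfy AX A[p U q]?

4

A[p U q]: least fixpoint, start Z0 = Sat(q) = {1, 2, 7, 8}, add states in Sat(p) with every successor in Z. Already a fixed point.
Sat(A[p U q]) = {1, 2, 7, 8}
Sat(AX A[p U q]) = {s : every successor in {1, 2, 7, 8}} = {1, 3, 5, 6}
|Sat(AX A[p U q])| = |{1, 3, 5, 6}| = 4.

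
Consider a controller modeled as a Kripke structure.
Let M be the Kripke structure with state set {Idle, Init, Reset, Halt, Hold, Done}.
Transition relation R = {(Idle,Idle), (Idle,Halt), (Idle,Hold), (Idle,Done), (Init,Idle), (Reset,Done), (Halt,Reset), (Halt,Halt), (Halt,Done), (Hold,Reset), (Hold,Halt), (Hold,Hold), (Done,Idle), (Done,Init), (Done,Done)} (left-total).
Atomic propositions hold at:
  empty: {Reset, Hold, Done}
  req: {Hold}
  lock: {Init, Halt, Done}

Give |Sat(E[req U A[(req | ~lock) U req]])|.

1

Sat(~lock) = {Idle, Reset, Hold}
Sat(req | ~lock) = {Idle, Reset, Hold}
A[(req | ~lock) U req]: least fixpoint, start Z0 = Sat(req) = {Hold}, add states in Sat(req | ~lock) with every successor in Z. Already a fixed point.
Sat(A[(req | ~lock) U req]) = {Hold}
E[req U A[(req | ~lock) U req]]: least fixpoint, start Z0 = Sat(A[(req | ~lock) U req]) = {Hold}, add states in Sat(req) with some successor in Z. Already a fixed point.
Sat(E[req U A[(req | ~lock) U req]]) = {Hold}
|Sat(E[req U A[(req | ~lock) U req]])| = |{Hold}| = 1.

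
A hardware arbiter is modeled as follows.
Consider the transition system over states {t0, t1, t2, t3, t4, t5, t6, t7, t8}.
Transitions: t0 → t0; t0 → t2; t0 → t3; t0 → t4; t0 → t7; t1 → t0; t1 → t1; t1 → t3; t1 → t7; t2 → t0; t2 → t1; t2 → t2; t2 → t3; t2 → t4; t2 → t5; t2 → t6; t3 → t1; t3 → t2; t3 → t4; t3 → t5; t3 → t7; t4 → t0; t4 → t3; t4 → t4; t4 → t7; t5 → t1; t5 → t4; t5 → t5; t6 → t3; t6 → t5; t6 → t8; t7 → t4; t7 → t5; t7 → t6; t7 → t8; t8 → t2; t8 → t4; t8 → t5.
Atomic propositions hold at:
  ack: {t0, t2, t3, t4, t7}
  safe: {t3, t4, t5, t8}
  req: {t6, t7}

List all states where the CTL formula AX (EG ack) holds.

{t0, t4}

EG ack: greatest fixpoint, start Z0 = {t0, t2, t3, t4, t7}, keep only states in Sat with some successor in Z. Already a fixed point.
Sat(EG ack) = {t0, t2, t3, t4, t7}
Sat(AX (EG ack)) = {s : every successor in {t0, t2, t3, t4, t7}} = {t0, t4}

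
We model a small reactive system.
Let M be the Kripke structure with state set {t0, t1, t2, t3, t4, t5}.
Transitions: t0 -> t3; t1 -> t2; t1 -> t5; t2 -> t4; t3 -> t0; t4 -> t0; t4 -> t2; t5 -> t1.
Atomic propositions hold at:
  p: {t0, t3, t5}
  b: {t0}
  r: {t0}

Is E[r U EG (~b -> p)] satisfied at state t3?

Yes

Sat(~b) = {t1, t2, t3, t4, t5}
Sat(~b -> p) = {t0, t3, t5}
EG (~b -> p): greatest fixpoint, start Z0 = {t0, t3, t5}, keep only states in Sat with some successor in Z. Z1 = {t0, t3}; fixed.
Sat(EG (~b -> p)) = {t0, t3}
E[r U EG (~b -> p)]: least fixpoint, start Z0 = Sat(EG (~b -> p)) = {t0, t3}, add states in Sat(r) with some successor in Z. Already a fixed point.
Sat(E[r U EG (~b -> p)]) = {t0, t3}
t3 ∈ Sat(E[r U EG (~b -> p)]) = {t0, t3}, so the formula holds at t3.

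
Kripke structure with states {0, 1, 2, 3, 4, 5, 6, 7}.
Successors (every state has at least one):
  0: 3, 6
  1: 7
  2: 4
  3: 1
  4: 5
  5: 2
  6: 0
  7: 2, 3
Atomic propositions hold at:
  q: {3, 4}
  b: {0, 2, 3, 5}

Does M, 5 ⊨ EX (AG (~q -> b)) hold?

Yes

Sat(~q) = {0, 1, 2, 5, 6, 7}
Sat(~q -> b) = {0, 2, 3, 4, 5}
AG (~q -> b): greatest fixpoint, start Z0 = {0, 2, 3, 4, 5}, keep only states in Sat with every successor in Z. Z1 = {2, 4, 5}; fixed.
Sat(AG (~q -> b)) = {2, 4, 5}
Sat(EX (AG (~q -> b))) = {s : some successor in {2, 4, 5}} = {2, 4, 5, 7}
5 ∈ Sat(EX (AG (~q -> b))) = {2, 4, 5, 7}, so the formula holds at 5.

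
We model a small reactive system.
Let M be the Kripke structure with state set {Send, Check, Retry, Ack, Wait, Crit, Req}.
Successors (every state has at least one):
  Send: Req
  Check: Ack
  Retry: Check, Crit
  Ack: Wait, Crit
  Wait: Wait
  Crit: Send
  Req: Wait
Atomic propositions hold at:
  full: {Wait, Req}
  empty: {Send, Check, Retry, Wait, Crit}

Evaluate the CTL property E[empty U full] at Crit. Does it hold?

E[empty U full]: least fixpoint, start Z0 = Sat(full) = {Wait, Req}, add states in Sat(empty) with some successor in Z. Z1 = {Send, Wait, Req}; Z2 = {Send, Wait, Crit, Req}; Z3 = {Send, Retry, Wait, Crit, Req}; fixed.
Sat(E[empty U full]) = {Send, Retry, Wait, Crit, Req}
Crit ∈ Sat(E[empty U full]) = {Send, Retry, Wait, Crit, Req}, so the formula holds at Crit.

Yes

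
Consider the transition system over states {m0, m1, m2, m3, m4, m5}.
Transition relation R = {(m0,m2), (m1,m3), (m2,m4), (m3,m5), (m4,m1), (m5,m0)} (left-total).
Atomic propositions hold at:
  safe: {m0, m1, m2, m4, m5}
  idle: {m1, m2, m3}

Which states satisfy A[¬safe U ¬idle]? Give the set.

Sat(¬safe) = {m3}
Sat(¬idle) = {m0, m4, m5}
A[¬safe U ¬idle]: least fixpoint, start Z0 = Sat(¬idle) = {m0, m4, m5}, add states in Sat(¬safe) with every successor in Z. Z1 = {m0, m3, m4, m5}; fixed.
Sat(A[¬safe U ¬idle]) = {m0, m3, m4, m5}

{m0, m3, m4, m5}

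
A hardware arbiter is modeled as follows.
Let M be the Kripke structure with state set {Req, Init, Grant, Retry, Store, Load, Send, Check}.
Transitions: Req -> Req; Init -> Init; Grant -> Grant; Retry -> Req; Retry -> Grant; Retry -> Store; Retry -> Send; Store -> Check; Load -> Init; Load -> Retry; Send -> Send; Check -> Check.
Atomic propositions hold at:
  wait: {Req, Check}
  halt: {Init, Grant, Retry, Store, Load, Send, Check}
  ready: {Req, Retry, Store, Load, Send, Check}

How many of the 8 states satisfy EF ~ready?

Sat(~ready) = {Init, Grant}
EF ~ready: least fixpoint, start Z0 = {Init, Grant}, add states with some successor in Z. Z1 = {Init, Grant, Retry, Load}; fixed.
Sat(EF ~ready) = {Init, Grant, Retry, Load}
|Sat(EF ~ready)| = |{Init, Grant, Retry, Load}| = 4.

4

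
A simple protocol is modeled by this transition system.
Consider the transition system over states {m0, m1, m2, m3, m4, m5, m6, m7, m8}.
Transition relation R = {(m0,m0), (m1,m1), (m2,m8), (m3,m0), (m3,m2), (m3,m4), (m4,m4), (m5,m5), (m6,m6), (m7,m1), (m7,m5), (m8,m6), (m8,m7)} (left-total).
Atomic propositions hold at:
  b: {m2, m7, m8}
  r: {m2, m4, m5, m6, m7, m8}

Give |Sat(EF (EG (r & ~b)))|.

Sat(~b) = {m0, m1, m3, m4, m5, m6}
Sat(r & ~b) = {m4, m5, m6}
EG (r & ~b): greatest fixpoint, start Z0 = {m4, m5, m6}, keep only states in Sat with some successor in Z. Already a fixed point.
Sat(EG (r & ~b)) = {m4, m5, m6}
EF (EG (r & ~b)): least fixpoint, start Z0 = {m4, m5, m6}, add states with some successor in Z. Z1 = {m3, m4, m5, m6, m7, m8}; Z2 = {m2, m3, m4, m5, m6, m7, m8}; fixed.
Sat(EF (EG (r & ~b))) = {m2, m3, m4, m5, m6, m7, m8}
|Sat(EF (EG (r & ~b)))| = |{m2, m3, m4, m5, m6, m7, m8}| = 7.

7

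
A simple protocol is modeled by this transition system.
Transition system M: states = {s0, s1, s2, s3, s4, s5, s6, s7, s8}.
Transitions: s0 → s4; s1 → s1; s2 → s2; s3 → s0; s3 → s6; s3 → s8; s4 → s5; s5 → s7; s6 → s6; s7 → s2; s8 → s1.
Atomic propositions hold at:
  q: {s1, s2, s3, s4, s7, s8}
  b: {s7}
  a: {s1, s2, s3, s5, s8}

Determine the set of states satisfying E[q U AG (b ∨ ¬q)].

Sat(¬q) = {s0, s5, s6}
Sat(b ∨ ¬q) = {s0, s5, s6, s7}
AG (b ∨ ¬q): greatest fixpoint, start Z0 = {s0, s5, s6, s7}, keep only states in Sat with every successor in Z. Z1 = {s5, s6}; Z2 = {s6}; fixed.
Sat(AG (b ∨ ¬q)) = {s6}
E[q U AG (b ∨ ¬q)]: least fixpoint, start Z0 = Sat(AG (b ∨ ¬q)) = {s6}, add states in Sat(q) with some successor in Z. Z1 = {s3, s6}; fixed.
Sat(E[q U AG (b ∨ ¬q)]) = {s3, s6}

{s3, s6}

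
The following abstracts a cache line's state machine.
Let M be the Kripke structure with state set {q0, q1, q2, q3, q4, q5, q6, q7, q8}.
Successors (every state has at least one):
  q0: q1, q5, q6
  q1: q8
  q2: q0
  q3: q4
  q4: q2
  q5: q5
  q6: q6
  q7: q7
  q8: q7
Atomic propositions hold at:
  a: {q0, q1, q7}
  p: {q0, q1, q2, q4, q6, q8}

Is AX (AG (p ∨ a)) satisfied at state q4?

No

Sat(p ∨ a) = {q0, q1, q2, q4, q6, q7, q8}
AG (p ∨ a): greatest fixpoint, start Z0 = {q0, q1, q2, q4, q6, q7, q8}, keep only states in Sat with every successor in Z. Z1 = {q1, q2, q4, q6, q7, q8}; Z2 = {q1, q4, q6, q7, q8}; Z3 = {q1, q6, q7, q8}; fixed.
Sat(AG (p ∨ a)) = {q1, q6, q7, q8}
Sat(AX (AG (p ∨ a))) = {s : every successor in {q1, q6, q7, q8}} = {q1, q6, q7, q8}
q4 ∉ Sat(AX (AG (p ∨ a))) = {q1, q6, q7, q8}, so the formula does not hold at q4.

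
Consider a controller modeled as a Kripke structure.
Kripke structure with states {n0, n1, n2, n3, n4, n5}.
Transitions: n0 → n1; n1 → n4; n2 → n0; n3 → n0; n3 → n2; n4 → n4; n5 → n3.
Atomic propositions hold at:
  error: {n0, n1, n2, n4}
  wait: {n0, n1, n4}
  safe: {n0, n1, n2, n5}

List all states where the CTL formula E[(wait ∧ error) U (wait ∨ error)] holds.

Sat(wait ∧ error) = {n0, n1, n4}
Sat(wait ∨ error) = {n0, n1, n2, n4}
E[(wait ∧ error) U (wait ∨ error)]: least fixpoint, start Z0 = Sat((wait ∨ error)) = {n0, n1, n2, n4}, add states in Sat(wait ∧ error) with some successor in Z. Already a fixed point.
Sat(E[(wait ∧ error) U (wait ∨ error)]) = {n0, n1, n2, n4}

{n0, n1, n2, n4}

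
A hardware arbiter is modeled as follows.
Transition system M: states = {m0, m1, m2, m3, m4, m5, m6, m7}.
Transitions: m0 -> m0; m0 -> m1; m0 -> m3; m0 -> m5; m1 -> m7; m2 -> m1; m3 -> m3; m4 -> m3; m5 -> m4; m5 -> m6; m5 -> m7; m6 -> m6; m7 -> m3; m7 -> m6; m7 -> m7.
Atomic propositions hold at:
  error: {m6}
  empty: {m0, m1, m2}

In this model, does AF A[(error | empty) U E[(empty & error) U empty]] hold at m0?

Sat(error | empty) = {m0, m1, m2, m6}
Sat(empty & error) = ∅
E[(empty & error) U empty]: least fixpoint, start Z0 = Sat(empty) = {m0, m1, m2}, add states in Sat(empty & error) with some successor in Z. Already a fixed point.
Sat(E[(empty & error) U empty]) = {m0, m1, m2}
A[(error | empty) U E[(empty & error) U empty]]: least fixpoint, start Z0 = Sat(E[(empty & error) U empty]) = {m0, m1, m2}, add states in Sat(error | empty) with every successor in Z. Already a fixed point.
Sat(A[(error | empty) U E[(empty & error) U empty]]) = {m0, m1, m2}
AF A[(error | empty) U E[(empty & error) U empty]]: least fixpoint, start Z0 = {m0, m1, m2}, add states with every successor in Z. Already a fixed point.
Sat(AF A[(error | empty) U E[(empty & error) U empty]]) = {m0, m1, m2}
m0 ∈ Sat(AF A[(error | empty) U E[(empty & error) U empty]]) = {m0, m1, m2}, so the formula holds at m0.

Yes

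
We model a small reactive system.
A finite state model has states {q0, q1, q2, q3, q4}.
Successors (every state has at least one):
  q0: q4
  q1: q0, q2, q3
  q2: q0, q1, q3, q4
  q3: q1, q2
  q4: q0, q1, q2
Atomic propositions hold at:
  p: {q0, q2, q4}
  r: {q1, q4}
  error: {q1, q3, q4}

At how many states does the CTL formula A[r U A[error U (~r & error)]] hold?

1

Sat(~r) = {q0, q2, q3}
Sat(~r & error) = {q3}
A[error U (~r & error)]: least fixpoint, start Z0 = Sat((~r & error)) = {q3}, add states in Sat(error) with every successor in Z. Already a fixed point.
Sat(A[error U (~r & error)]) = {q3}
A[r U A[error U (~r & error)]]: least fixpoint, start Z0 = Sat(A[error U (~r & error)]) = {q3}, add states in Sat(r) with every successor in Z. Already a fixed point.
Sat(A[r U A[error U (~r & error)]]) = {q3}
|Sat(A[r U A[error U (~r & error)]])| = |{q3}| = 1.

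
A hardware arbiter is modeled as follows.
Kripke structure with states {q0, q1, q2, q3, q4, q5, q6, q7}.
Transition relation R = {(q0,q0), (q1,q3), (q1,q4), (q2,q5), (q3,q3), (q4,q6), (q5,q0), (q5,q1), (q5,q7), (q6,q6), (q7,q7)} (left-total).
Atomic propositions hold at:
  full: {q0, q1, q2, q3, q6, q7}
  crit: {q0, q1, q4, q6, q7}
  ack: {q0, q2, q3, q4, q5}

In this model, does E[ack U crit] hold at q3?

E[ack U crit]: least fixpoint, start Z0 = Sat(crit) = {q0, q1, q4, q6, q7}, add states in Sat(ack) with some successor in Z. Z1 = {q0, q1, q4, q5, q6, q7}; Z2 = {q0, q1, q2, q4, q5, q6, q7}; fixed.
Sat(E[ack U crit]) = {q0, q1, q2, q4, q5, q6, q7}
q3 ∉ Sat(E[ack U crit]) = {q0, q1, q2, q4, q5, q6, q7}, so the formula does not hold at q3.

No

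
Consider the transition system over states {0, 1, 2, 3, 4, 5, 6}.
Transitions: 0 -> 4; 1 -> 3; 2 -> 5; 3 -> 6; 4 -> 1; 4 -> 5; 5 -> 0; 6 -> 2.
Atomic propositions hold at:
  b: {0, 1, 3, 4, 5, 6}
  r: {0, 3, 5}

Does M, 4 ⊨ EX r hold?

Sat(EX r) = {s : some successor in {0, 3, 5}} = {1, 2, 4, 5}
4 ∈ Sat(EX r) = {1, 2, 4, 5}, so the formula holds at 4.

Yes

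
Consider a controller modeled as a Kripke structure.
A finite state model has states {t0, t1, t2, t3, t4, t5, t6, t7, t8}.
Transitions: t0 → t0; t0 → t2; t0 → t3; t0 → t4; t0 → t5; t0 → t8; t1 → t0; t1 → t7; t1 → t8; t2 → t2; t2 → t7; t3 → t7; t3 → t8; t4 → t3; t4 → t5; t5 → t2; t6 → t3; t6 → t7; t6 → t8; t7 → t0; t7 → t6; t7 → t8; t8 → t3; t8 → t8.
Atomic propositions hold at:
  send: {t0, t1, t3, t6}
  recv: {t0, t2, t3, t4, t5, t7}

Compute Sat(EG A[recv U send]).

{t0, t1}

A[recv U send]: least fixpoint, start Z0 = Sat(send) = {t0, t1, t3, t6}, add states in Sat(recv) with every successor in Z. Already a fixed point.
Sat(A[recv U send]) = {t0, t1, t3, t6}
EG A[recv U send]: greatest fixpoint, start Z0 = {t0, t1, t3, t6}, keep only states in Sat with some successor in Z. Z1 = {t0, t1, t6}; Z2 = {t0, t1}; fixed.
Sat(EG A[recv U send]) = {t0, t1}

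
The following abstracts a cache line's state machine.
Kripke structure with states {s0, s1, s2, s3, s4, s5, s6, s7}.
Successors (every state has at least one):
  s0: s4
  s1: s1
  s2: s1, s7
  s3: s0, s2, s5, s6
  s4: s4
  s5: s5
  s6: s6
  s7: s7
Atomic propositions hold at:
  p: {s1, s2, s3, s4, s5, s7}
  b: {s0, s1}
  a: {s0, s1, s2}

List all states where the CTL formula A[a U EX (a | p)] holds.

{s0, s1, s2, s3, s4, s5, s7}

Sat(a | p) = {s0, s1, s2, s3, s4, s5, s7}
Sat(EX (a | p)) = {s : some successor in {s0, s1, s2, s3, s4, s5, s7}} = {s0, s1, s2, s3, s4, s5, s7}
A[a U EX (a | p)]: least fixpoint, start Z0 = Sat(EX (a | p)) = {s0, s1, s2, s3, s4, s5, s7}, add states in Sat(a) with every successor in Z. Already a fixed point.
Sat(A[a U EX (a | p)]) = {s0, s1, s2, s3, s4, s5, s7}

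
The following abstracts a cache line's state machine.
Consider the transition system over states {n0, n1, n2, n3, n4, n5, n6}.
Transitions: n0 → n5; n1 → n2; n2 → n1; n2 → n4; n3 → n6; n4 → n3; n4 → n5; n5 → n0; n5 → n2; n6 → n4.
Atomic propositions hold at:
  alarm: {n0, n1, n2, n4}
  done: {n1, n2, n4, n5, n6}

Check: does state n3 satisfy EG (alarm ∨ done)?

Sat(alarm ∨ done) = {n0, n1, n2, n4, n5, n6}
EG (alarm ∨ done): greatest fixpoint, start Z0 = {n0, n1, n2, n4, n5, n6}, keep only states in Sat with some successor in Z. Already a fixed point.
Sat(EG (alarm ∨ done)) = {n0, n1, n2, n4, n5, n6}
n3 ∉ Sat(EG (alarm ∨ done)) = {n0, n1, n2, n4, n5, n6}, so the formula does not hold at n3.

No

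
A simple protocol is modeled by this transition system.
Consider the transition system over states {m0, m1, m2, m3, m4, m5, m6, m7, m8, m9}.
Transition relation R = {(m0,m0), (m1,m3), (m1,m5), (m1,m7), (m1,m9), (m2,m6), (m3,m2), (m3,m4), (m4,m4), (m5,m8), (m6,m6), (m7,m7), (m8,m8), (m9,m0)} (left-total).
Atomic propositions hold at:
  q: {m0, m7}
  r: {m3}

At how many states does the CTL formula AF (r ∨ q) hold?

4

Sat(r ∨ q) = {m0, m3, m7}
AF (r ∨ q): least fixpoint, start Z0 = {m0, m3, m7}, add states with every successor in Z. Z1 = {m0, m3, m7, m9}; fixed.
Sat(AF (r ∨ q)) = {m0, m3, m7, m9}
|Sat(AF (r ∨ q))| = |{m0, m3, m7, m9}| = 4.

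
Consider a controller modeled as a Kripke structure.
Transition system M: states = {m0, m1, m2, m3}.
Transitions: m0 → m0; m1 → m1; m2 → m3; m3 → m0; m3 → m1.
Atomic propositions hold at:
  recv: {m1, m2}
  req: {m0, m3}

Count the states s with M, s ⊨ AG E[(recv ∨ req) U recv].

Sat(recv ∨ req) = {m0, m1, m2, m3}
E[(recv ∨ req) U recv]: least fixpoint, start Z0 = Sat(recv) = {m1, m2}, add states in Sat(recv ∨ req) with some successor in Z. Z1 = {m1, m2, m3}; fixed.
Sat(E[(recv ∨ req) U recv]) = {m1, m2, m3}
AG E[(recv ∨ req) U recv]: greatest fixpoint, start Z0 = {m1, m2, m3}, keep only states in Sat with every successor in Z. Z1 = {m1, m2}; Z2 = {m1}; fixed.
Sat(AG E[(recv ∨ req) U recv]) = {m1}
|Sat(AG E[(recv ∨ req) U recv])| = |{m1}| = 1.

1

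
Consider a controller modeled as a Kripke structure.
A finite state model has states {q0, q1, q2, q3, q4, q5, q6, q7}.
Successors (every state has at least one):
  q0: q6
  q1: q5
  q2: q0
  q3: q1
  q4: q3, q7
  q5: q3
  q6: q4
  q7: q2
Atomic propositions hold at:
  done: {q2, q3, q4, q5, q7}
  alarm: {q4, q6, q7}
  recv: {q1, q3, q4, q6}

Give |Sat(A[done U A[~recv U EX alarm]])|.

Sat(~recv) = {q0, q2, q5, q7}
Sat(EX alarm) = {s : some successor in {q4, q6, q7}} = {q0, q4, q6}
A[~recv U EX alarm]: least fixpoint, start Z0 = Sat(EX alarm) = {q0, q4, q6}, add states in Sat(~recv) with every successor in Z. Z1 = {q0, q2, q4, q6}; Z2 = {q0, q2, q4, q6, q7}; fixed.
Sat(A[~recv U EX alarm]) = {q0, q2, q4, q6, q7}
A[done U A[~recv U EX alarm]]: least fixpoint, start Z0 = Sat(A[~recv U EX alarm]) = {q0, q2, q4, q6, q7}, add states in Sat(done) with every successor in Z. Already a fixed point.
Sat(A[done U A[~recv U EX alarm]]) = {q0, q2, q4, q6, q7}
|Sat(A[done U A[~recv U EX alarm]])| = |{q0, q2, q4, q6, q7}| = 5.

5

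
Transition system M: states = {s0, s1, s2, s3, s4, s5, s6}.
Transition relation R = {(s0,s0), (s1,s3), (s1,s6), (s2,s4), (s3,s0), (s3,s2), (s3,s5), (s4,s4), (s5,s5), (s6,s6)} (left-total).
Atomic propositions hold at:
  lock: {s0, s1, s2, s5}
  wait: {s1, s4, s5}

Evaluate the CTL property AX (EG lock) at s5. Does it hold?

Yes

EG lock: greatest fixpoint, start Z0 = {s0, s1, s2, s5}, keep only states in Sat with some successor in Z. Z1 = {s0, s5}; fixed.
Sat(EG lock) = {s0, s5}
Sat(AX (EG lock)) = {s : every successor in {s0, s5}} = {s0, s5}
s5 ∈ Sat(AX (EG lock)) = {s0, s5}, so the formula holds at s5.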